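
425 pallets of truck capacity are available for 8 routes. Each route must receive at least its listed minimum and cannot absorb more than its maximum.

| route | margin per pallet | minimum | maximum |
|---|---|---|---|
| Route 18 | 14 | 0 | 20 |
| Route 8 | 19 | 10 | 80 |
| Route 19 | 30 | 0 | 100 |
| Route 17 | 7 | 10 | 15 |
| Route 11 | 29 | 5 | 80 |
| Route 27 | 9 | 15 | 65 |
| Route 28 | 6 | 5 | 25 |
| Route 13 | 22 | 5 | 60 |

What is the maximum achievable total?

9160

Meeting every minimum uses 0+10+0+10+5+15+5+5 = 50 pallets, leaving 375.
Rank by margin per pallet: Route 19 30 > Route 11 29 > Route 13 22 > Route 8 19 > Route 18 14 > Route 27 9 > Route 17 7 > Route 28 6.
Give Route 19 100 more to hit its cap of 100 ; 275 left.
Route 11 takes 75 more to reach its cap of 80 ; 200 left.
Give Route 13 55 more to hit its cap of 60 ; 145 left.
Route 8 takes 70 more to reach its cap of 80 ; 75 left.
Give Route 18 20 more to hit its cap of 20 ; 55 left.
Route 27: +50 to 65 (cap) ; 5 left.
Route 17: +5 to 15 (cap) ; 0 left.
Total = 14×20 + 19×80 + 30×100 + 7×15 + 29×80 + 9×65 + 6×5 + 22×60 = 9160.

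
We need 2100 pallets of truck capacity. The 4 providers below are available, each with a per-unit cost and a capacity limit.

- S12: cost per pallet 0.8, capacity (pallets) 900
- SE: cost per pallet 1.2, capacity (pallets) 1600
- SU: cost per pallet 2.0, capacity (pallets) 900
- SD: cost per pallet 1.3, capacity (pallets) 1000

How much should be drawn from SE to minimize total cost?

Use providers in increasing cost order.
Take 900 from S12 at 0.8 ; need 1200 more.
SE (1.2): take the remaining 1200 ; done.
SD, SU: unused.

1200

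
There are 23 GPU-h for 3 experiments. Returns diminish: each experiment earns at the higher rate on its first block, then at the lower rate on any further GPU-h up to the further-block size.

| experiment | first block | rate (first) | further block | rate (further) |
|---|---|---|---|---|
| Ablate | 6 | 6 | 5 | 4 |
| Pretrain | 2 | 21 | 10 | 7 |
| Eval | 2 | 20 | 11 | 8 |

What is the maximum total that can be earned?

Treat each block as its own option and order by rate: Pretrain/tier1 21 > Eval/tier1 20 > Eval/tier2 8 > Pretrain/tier2 7 > Ablate/tier1 6 > Ablate/tier2 4.
Fill Pretrain tier1 block (2 at 21) — 21 left.
Eval/tier1 (20): +2 — 19 left.
Fill Eval tier2 block (11 at 8) — 8 left.
8 remain; put them into Pretrain tier2 at 7.
Total = 21×2 + 20×2 + 8×11 + 7×8 = 226.

226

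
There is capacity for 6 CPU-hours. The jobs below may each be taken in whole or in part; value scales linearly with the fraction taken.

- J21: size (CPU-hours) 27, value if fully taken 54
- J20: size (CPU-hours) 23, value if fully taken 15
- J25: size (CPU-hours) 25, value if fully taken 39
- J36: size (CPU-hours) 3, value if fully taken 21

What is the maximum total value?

Sort by value density: J36 21/3≈7, J21 54/27≈2, J25 39/25≈1.56, J20 15/23≈0.652.
Take all of J36 (3 CPU-hours, value 21) — 3 CPU-hours left.
3 CPU-hours left: a 3/27 share of J21 gives 54×3/27 = 6.
Total value = 27.

27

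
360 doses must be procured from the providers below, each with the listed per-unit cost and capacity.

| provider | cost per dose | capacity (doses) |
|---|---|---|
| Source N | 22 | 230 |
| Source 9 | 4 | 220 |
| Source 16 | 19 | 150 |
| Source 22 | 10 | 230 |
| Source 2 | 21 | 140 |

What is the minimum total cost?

2280

Cheapest first:
Take 220 from Source 9 at 4 ; need 140 more.
Source 22 at 10: take 140 of its 230 ; requirement met.
Source 16, Source 2, Source N: unused.
Cost = 220×4 + 140×10 = 2280.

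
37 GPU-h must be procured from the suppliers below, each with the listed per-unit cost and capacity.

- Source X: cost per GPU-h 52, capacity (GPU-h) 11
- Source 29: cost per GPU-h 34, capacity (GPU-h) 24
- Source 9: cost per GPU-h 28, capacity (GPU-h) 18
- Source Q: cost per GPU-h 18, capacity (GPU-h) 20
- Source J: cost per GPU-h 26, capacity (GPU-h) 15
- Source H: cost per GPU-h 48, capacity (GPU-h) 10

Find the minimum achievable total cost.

Cheapest first:
Take 20 from Source Q at 18 ; need 17 more.
Take 15 from Source J at 26 ; need 2 more.
Source 9 at 28: take 2 of its 18 ; requirement met.
Source 29, Source H, Source X: unused.
Cost = 20×18 + 15×26 + 2×28 = 806.

806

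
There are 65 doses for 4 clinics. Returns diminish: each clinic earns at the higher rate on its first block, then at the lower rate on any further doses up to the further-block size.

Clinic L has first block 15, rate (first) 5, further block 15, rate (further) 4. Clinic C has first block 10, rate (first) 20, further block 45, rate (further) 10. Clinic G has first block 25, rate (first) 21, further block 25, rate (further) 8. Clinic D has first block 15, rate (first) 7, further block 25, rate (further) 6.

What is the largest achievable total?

1025

Rank every tier by rate: Clinic G/first 21 > Clinic C/first 20 > Clinic C/second 10 > Clinic G/second 8 > Clinic D/first 7 > Clinic D/second 6 > Clinic L/first 5 > Clinic L/second 4.
Clinic G first at 21: fill all 25 ; 40 left.
Fill Clinic C first block (10 at 20) ; 30 left.
Clinic C/second: +30 of 45 at 10; pool empty.
Total = 21×25 + 20×10 + 10×30 = 1025.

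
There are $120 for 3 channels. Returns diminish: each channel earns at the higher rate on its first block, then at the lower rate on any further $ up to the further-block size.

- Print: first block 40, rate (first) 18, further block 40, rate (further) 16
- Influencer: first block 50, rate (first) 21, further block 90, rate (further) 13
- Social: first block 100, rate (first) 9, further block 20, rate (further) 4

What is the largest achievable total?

Rank every tier by rate: Influencer/first 21 > Print/first 18 > Print/second 16 > Influencer/second 13 > Social/first 9 > Social/second 4.
Fill Influencer first block (50 at 21) — 70 left.
Print/first (18): +40 — 30 left.
Print second at 16: only 30 left, fill 30.
Total = 21×50 + 18×40 + 16×30 = 2250.

2250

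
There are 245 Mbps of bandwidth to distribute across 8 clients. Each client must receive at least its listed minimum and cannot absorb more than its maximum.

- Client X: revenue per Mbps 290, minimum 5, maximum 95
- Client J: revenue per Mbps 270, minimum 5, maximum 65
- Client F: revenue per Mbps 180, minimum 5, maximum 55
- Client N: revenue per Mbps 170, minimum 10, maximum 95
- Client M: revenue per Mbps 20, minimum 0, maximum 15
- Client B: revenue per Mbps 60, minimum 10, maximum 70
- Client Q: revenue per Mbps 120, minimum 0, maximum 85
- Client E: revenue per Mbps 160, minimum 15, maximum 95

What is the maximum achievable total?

58800

Meeting every minimum uses 5+5+5+10+0+10+0+15 = 50 Mbps, leaving 195.
Rank by revenue per Mbps: Client X 290 > Client J 270 > Client F 180 > Client N 170 > Client E 160 > Client Q 120 > Client B 60 > Client M 20.
Give Client X 90 more to hit its cap of 95 — 105 left.
Client J: +60 to 65 (cap) — 45 left.
Client F: +45 (room for 50) → 50. Pool exhausted.
Total = 290×95 + 270×65 + 180×50 + 170×10 + 60×10 + 160×15 = 58800.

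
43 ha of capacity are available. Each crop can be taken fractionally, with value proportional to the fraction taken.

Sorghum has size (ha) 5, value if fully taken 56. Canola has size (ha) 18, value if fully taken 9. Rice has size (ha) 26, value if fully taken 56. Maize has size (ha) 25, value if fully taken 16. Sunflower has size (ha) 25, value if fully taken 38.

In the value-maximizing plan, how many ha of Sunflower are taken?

12

Sort by value density: Sorghum 56/5≈11.2, Rice 56/26≈2.15, Sunflower 38/25≈1.52, Maize 16/25≈0.64, Canola 9/18≈0.5.
Sorghum: take in full, 5 ha for value 56 → 38 left.
Rice: take in full, 26 ha for value 56 → 12 left.
12 ha left: a 12/25 share of Sunflower gives 38×12/25 = 18.24.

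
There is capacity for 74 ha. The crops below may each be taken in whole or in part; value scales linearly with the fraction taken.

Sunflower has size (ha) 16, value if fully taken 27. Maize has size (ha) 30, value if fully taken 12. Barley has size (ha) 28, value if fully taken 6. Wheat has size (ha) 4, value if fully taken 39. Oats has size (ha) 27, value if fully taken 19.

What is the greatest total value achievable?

Sort by value density: Wheat 39/4≈9.75, Sunflower 27/16≈1.69, Oats 19/27≈0.704, Maize 12/30≈0.4, Barley 6/28≈0.214.
Wheat: take in full, 4 ha for value 39 → 70 left.
Take all of Sunflower (16 ha, value 27) → 54 ha left.
All 27 ha of Oats fit (value 19) → 27 remain.
Fill the last 27 ha with part of Maize: 27/30 of it earns 10.8.
Total value = 95.8.

95.8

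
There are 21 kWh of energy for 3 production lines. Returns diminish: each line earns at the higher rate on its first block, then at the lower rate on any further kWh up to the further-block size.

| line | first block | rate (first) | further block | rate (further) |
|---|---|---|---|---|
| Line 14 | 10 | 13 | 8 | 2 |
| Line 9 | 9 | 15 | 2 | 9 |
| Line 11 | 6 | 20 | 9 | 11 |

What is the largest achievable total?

Rank every tier by rate: Line 11/T1 20 > Line 9/T1 15 > Line 14/T1 13 > Line 11/T2 11 > Line 9/T2 9 > Line 14/T2 2.
Line 11/T1 (20): +6 — 15 left.
Line 9/T1 (15): +9 — 6 left.
Line 14 T1 at 13: only 6 left, fill 6.
Total = 20×6 + 15×9 + 13×6 = 333.

333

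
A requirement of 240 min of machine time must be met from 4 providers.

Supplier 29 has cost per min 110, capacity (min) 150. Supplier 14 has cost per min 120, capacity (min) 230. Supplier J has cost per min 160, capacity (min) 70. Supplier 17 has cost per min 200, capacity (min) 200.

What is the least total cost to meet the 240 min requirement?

Fill from the cheapest provider first.
Supplier 29 (110): use full 150 — 90 min to go.
Supplier 14 at 120: take 90 of its 230 — requirement met.
Supplier J, Supplier 17: unused.
Cost = 150×110 + 90×120 = 27300.

27300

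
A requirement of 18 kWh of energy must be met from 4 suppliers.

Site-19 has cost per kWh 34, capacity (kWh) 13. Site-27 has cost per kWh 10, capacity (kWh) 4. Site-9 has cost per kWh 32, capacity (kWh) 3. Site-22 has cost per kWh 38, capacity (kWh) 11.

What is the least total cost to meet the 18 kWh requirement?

510

Cheapest first:
Take 4 from Site-27 at 10 — need 14 more.
Site-9 (32): use full 3 — 11 kWh to go.
Site-19 (34): take the remaining 11 — done.
Site-22: unused.
Cost = 4×10 + 3×32 + 11×34 = 510.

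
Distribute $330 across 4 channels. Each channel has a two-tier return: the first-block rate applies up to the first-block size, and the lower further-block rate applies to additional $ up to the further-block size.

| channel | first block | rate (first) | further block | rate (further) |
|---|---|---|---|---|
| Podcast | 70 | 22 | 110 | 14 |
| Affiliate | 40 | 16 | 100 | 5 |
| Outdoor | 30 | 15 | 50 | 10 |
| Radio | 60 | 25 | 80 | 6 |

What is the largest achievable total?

5870

Order all 8 blocks by rate: Radio/T1 25 > Podcast/T1 22 > Affiliate/T1 16 > Outdoor/T1 15 > Podcast/T2 14 > Outdoor/T2 10 > Radio/T2 6 > Affiliate/T2 5.
Fill Radio T1 block (60 at 25) — 270 left.
Fill Podcast T1 block (70 at 22) — 200 left.
Fill Affiliate T1 block (40 at 16) — 160 left.
Outdoor T1 at 15: fill all 30 — 130 left.
Podcast/T2 (14): +110 — 20 left.
20 remain; put them into Outdoor T2 at 10.
Total = 25×60 + 22×70 + 16×40 + 15×30 + 14×110 + 10×20 = 5870.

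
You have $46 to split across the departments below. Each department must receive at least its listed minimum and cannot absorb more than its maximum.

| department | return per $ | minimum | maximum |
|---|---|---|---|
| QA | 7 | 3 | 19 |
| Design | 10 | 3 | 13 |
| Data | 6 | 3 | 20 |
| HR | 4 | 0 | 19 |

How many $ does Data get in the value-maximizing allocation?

14

Meeting every minimum uses 3+3+3+0 = 9 $, leaving 37.
Highest return per $ first: Design 10 > QA 7 > Data 6 > HR 4.
Design: +10 to 13 (cap) ; 27 left.
QA takes 16 more to reach its cap of 19 ; 11 left.
Only 11 left; Data takes them to reach 14.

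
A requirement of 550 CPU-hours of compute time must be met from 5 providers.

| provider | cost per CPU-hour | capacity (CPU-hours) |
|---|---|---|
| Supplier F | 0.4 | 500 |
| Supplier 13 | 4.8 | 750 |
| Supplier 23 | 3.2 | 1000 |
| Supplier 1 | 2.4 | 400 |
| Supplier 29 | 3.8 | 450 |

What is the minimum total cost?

Use providers in increasing cost order.
Take 500 from Supplier F at 0.4 ; need 50 more.
Take 50 from Supplier 1 at 2.4 to finish.
Supplier 23, Supplier 29, Supplier 13: unused.
Cost = 500×0.4 + 50×2.4 = 320.

320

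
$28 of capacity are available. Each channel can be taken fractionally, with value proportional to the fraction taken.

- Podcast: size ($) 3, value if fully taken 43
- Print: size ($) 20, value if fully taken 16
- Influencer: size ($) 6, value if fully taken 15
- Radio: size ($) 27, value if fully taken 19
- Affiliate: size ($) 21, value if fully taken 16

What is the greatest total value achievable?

73.2

Rank by value-to-size ratio: Podcast 43/3≈14.3, Influencer 15/6≈2.5, Print 16/20≈0.8, Affiliate 16/21≈0.762, Radio 19/27≈0.704.
Take all of Podcast (3 $, value 43) — 25 $ left.
Influencer: take in full, 6 $ for value 15 — 19 left.
Fill the last 19 $ with part of Print: 19/20 of it earns 15.2.
Total value = 73.2.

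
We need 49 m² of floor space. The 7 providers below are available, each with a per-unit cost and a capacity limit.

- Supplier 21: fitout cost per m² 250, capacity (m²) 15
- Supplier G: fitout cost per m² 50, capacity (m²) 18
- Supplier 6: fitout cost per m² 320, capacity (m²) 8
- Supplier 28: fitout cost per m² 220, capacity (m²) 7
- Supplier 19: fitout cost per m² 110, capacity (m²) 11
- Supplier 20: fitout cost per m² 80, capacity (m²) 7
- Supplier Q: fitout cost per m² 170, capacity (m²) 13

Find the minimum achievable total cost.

Fill from the cheapest provider first.
Supplier G (50): use full 18 — 31 m² to go.
Take 7 from Supplier 20 at 80 — need 24 more.
Supplier 19 at 110: take all 11 m² — 13 still needed.
Take 13 from Supplier Q at 170 — need 0 more.
Supplier 28, Supplier 21, Supplier 6: unused.
Cost = 18×50 + 7×80 + 11×110 + 13×170 = 4880.

4880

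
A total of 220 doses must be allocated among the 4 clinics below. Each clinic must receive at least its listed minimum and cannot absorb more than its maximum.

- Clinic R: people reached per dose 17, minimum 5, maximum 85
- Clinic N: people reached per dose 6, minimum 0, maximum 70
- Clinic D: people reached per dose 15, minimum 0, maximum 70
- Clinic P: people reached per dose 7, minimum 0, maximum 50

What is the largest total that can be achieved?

2935

Meeting every minimum uses 5+0+0+0 = 5 doses, leaving 215.
Rank by people reached per dose: Clinic R 17 > Clinic D 15 > Clinic P 7 > Clinic N 6.
Clinic R takes 80 more to reach its cap of 85 — 135 left.
Clinic D takes 70 more to reach its cap of 70 — 65 left.
Give Clinic P 50 more to hit its cap of 50 — 15 left.
Clinic N has room for 70 more but only 15 remain, so it gets 15.
Total = 17×85 + 6×15 + 15×70 + 7×50 = 2935.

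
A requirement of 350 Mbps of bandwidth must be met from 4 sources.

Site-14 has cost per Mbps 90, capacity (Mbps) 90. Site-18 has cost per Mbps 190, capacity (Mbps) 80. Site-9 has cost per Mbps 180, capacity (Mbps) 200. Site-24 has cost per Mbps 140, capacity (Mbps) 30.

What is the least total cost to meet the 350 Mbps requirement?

54000

Fill from the cheapest source first.
Site-14 (90): use full 90 → 260 Mbps to go.
Take 30 from Site-24 at 140 → need 230 more.
Site-9 at 180: take all 200 Mbps → 30 still needed.
Take 30 from Site-18 at 190 to finish.
Cost = 90×90 + 30×140 + 200×180 + 30×190 = 54000.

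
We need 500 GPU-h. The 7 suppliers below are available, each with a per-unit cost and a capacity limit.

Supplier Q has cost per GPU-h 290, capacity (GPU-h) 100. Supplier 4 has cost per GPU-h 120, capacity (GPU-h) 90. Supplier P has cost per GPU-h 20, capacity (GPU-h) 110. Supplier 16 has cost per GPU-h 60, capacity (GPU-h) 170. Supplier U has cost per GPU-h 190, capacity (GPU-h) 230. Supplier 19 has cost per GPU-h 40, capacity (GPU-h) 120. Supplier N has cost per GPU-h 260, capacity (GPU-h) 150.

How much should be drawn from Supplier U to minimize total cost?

10

Fill from the cheapest supplier first.
Supplier P (20): use full 110 ; 390 GPU-h to go.
Supplier 19 (40): use full 120 ; 270 GPU-h to go.
Supplier 16 (60): use full 170 ; 100 GPU-h to go.
Supplier 4 (120): use full 90 ; 10 GPU-h to go.
Supplier U at 190: take 10 of its 230 ; requirement met.
Supplier N, Supplier Q: unused.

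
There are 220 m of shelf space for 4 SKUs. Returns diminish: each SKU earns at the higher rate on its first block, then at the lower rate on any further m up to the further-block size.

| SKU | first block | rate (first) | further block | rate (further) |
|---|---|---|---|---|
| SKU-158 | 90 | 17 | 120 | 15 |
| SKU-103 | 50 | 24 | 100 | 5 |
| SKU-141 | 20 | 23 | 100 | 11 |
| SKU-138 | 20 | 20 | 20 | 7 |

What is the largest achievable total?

4190

Treat each block as its own option and order by rate: SKU-103/tier1 24 > SKU-141/tier1 23 > SKU-138/tier1 20 > SKU-158/tier1 17 > SKU-158/tier2 15 > SKU-141/tier2 11 > SKU-138/tier2 7 > SKU-103/tier2 5.
SKU-103 tier1 at 24: fill all 50 ; 170 left.
SKU-141/tier1 (23): +20 ; 150 left.
SKU-138/tier1 (20): +20 ; 130 left.
SKU-158 tier1 at 17: fill all 90 ; 40 left.
40 remain; put them into SKU-158 tier2 at 15.
Total = 24×50 + 23×20 + 20×20 + 17×90 + 15×40 = 4190.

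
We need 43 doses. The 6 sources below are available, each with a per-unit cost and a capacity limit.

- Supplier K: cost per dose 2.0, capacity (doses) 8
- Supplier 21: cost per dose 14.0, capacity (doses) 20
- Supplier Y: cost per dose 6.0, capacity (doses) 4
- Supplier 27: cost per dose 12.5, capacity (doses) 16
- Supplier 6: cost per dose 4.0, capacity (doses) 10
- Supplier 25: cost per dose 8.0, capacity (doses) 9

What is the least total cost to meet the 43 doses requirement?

302

Cheapest first:
Supplier K (2.0): use full 8 — 35 doses to go.
Supplier 6 (4.0): use full 10 — 25 doses to go.
Take 4 from Supplier Y at 6.0 — need 21 more.
Supplier 25 at 8.0: take all 9 doses — 12 still needed.
Supplier 27 (12.5): take the remaining 12 — done.
Supplier 21: unused.
Cost = 8×2.0 + 10×4.0 + 4×6.0 + 9×8.0 + 12×12.5 = 302.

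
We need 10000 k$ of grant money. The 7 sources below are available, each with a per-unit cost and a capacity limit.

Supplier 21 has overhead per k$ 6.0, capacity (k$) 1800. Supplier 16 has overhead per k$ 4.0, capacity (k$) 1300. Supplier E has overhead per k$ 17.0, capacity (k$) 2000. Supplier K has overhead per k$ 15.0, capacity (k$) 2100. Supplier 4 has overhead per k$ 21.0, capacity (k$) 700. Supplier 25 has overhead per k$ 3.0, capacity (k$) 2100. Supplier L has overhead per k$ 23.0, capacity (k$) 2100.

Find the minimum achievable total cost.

Cheapest first:
Supplier 25 (3.0): use full 2100 ; 7900 k$ to go.
Supplier 16 at 4.0: take all 1300 k$ ; 6600 still needed.
Supplier 21 at 6.0: take all 1800 k$ ; 4800 still needed.
Supplier K at 15.0: take all 2100 k$ ; 2700 still needed.
Supplier E at 17.0: take all 2000 k$ ; 700 still needed.
Supplier 4 at 21.0: take all 700 k$ ; 0 still needed.
Supplier L: unused.
Cost = 2100×3.0 + 1300×4.0 + 1800×6.0 + 2100×15.0 + 2000×17.0 + 700×21.0 = 102500.

102500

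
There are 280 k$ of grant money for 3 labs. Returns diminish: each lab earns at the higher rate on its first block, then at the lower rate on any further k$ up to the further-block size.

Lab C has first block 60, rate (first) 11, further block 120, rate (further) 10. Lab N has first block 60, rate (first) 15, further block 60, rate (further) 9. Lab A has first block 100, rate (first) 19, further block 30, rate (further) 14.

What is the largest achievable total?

4180

Order all 6 blocks by rate: Lab A/first 19 > Lab N/first 15 > Lab A/second 14 > Lab C/first 11 > Lab C/second 10 > Lab N/second 9.
Lab A/first (19): +100 — 180 left.
Fill Lab N first block (60 at 15) — 120 left.
Lab A/second (14): +30 — 90 left.
Lab C first at 11: fill all 60 — 30 left.
30 remain; put them into Lab C second at 10.
Total = 19×100 + 15×60 + 14×30 + 11×60 + 10×30 = 4180.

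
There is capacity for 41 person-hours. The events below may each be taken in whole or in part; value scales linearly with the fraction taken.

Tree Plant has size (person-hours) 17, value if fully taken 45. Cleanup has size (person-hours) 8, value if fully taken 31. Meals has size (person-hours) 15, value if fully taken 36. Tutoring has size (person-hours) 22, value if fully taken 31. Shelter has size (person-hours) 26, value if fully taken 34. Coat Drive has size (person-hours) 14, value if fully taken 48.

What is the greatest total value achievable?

Best value per unit of size first: Cleanup 31/8≈3.88, Coat Drive 48/14≈3.43, Tree Plant 45/17≈2.65, Meals 36/15≈2.4, Tutoring 31/22≈1.41, Shelter 34/26≈1.31.
Take all of Cleanup (8 person-hours, value 31) → 33 person-hours left.
Take all of Coat Drive (14 person-hours, value 48) → 19 person-hours left.
Tree Plant: take in full, 17 person-hours for value 45 → 2 left.
Fill the last 2 person-hours with part of Meals: 2/15 of it earns 4.8.
Total value = 128.8.

128.8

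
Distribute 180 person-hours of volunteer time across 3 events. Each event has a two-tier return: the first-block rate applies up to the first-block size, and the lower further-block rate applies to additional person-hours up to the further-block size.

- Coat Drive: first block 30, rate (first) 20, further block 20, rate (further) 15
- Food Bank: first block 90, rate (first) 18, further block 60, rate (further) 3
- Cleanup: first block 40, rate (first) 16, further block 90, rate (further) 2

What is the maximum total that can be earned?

3160

Order all 6 blocks by rate: Coat Drive/T1 20 > Food Bank/T1 18 > Cleanup/T1 16 > Coat Drive/T2 15 > Food Bank/T2 3 > Cleanup/T2 2.
Fill Coat Drive T1 block (30 at 20) → 150 left.
Food Bank/T1 (18): +90 → 60 left.
Cleanup T1 at 16: fill all 40 → 20 left.
Coat Drive/T2 (15): +20 → 0 left.
Total = 20×30 + 18×90 + 16×40 + 15×20 = 3160.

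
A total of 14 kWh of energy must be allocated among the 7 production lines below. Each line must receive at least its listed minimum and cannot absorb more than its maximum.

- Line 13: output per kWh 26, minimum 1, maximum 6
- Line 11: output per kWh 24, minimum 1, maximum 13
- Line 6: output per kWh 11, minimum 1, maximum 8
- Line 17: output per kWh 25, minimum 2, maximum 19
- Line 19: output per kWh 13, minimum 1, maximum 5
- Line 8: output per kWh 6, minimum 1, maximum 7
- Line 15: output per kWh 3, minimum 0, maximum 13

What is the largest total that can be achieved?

310

Meeting every minimum uses 1+1+1+2+1+1+0 = 7 kWh, leaving 7.
Highest output per kWh first: Line 13 26 > Line 17 25 > Line 11 24 > Line 19 13 > Line 6 11 > Line 8 6 > Line 15 3.
Line 13: +5 to 6 (cap) — 2 left.
Only 2 left; Line 17 takes them to reach 4.
Total = 26×6 + 24×1 + 11×1 + 25×4 + 13×1 + 6×1 = 310.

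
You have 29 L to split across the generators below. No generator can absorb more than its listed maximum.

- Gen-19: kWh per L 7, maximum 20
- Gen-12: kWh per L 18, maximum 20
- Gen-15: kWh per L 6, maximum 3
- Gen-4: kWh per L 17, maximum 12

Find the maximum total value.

513

Rank by kWh per L: Gen-12 18 > Gen-4 17 > Gen-19 7 > Gen-15 6.
Gen-12: +20 to 20 (cap) ; 9 left.
Gen-4 has room for 12 but only 9 remain, so it gets 9.
Total = 18×20 + 17×9 = 513.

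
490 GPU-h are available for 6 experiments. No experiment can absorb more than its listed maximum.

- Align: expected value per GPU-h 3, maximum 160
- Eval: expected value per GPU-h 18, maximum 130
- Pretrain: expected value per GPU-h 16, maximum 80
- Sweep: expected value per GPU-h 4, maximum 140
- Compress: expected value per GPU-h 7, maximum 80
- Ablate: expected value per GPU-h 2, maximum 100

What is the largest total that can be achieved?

4920

Highest expected value per GPU-h first: Eval 18 > Pretrain 16 > Compress 7 > Sweep 4 > Align 3 > Ablate 2.
Eval takes 130 to reach its cap of 130 — 360 left.
Pretrain takes 80 to reach its cap of 80 — 280 left.
Compress: +80 to 80 (cap) — 200 left.
Sweep: +140 to 140 (cap) — 60 left.
Only 60 left; Align takes them to reach 60.
Total = 3×60 + 18×130 + 16×80 + 4×140 + 7×80 = 4920.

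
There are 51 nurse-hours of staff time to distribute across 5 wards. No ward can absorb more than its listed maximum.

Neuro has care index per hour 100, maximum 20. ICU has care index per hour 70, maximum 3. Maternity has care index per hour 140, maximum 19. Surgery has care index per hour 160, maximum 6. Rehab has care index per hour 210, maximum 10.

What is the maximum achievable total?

7320

Rank by care index per hour: Rehab 210 > Surgery 160 > Maternity 140 > Neuro 100 > ICU 70.
Rehab takes 10 to reach its cap of 10 — 41 left.
Surgery takes 6 to reach its cap of 6 — 35 left.
Give Maternity 19 to hit its cap of 19 — 16 left.
Neuro has room for 20 but only 16 remain, so it gets 16.
Total = 100×16 + 140×19 + 160×6 + 210×10 = 7320.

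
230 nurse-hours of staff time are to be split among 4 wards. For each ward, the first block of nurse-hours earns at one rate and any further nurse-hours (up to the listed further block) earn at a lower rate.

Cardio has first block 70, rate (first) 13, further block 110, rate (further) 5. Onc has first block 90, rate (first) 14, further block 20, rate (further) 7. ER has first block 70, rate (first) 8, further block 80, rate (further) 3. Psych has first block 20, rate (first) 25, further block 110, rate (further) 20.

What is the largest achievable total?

Order all 8 blocks by rate: Psych/tier1 25 > Psych/tier2 20 > Onc/tier1 14 > Cardio/tier1 13 > ER/tier1 8 > Onc/tier2 7 > Cardio/tier2 5 > ER/tier2 3.
Psych/tier1 (25): +20 — 210 left.
Psych tier2 at 20: fill all 110 — 100 left.
Fill Onc tier1 block (90 at 14) — 10 left.
Cardio tier1 at 13: only 10 left, fill 10.
Total = 25×20 + 20×110 + 14×90 + 13×10 = 4090.

4090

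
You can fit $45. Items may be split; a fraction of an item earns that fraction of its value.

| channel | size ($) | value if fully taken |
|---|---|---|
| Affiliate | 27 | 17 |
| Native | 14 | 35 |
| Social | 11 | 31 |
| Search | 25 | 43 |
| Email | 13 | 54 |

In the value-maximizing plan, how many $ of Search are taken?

7

Sort by value density: Email 54/13≈4.15, Social 31/11≈2.82, Native 35/14≈2.5, Search 43/25≈1.72, Affiliate 17/27≈0.63.
All 13 $ of Email fit (value 54) → 32 remain.
Social: take in full, 11 $ for value 31 → 21 left.
All 14 $ of Native fit (value 35) → 7 remain.
Only 7 $ remain; take 7/25 of Search for value 43×7/25 = 12.04.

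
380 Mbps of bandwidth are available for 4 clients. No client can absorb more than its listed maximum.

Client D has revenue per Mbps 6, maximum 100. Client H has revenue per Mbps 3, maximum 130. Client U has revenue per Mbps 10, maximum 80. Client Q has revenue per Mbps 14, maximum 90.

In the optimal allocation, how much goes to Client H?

Order the clients by revenue per Mbps: Client Q 14 > Client U 10 > Client D 6 > Client H 3.
Client Q: +90 to 90 (cap) ; 290 left.
Give Client U 80 to hit its cap of 80 ; 210 left.
Give Client D 100 to hit its cap of 100 ; 110 left.
Client H has room for 130 but only 110 remain, so it gets 110.

110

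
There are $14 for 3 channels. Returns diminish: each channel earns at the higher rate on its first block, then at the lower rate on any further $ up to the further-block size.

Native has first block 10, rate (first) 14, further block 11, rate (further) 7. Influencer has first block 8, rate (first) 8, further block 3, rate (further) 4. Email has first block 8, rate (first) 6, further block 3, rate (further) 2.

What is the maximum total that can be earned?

Treat each block as its own option and order by rate: Native/first 14 > Influencer/first 8 > Native/second 7 > Email/first 6 > Influencer/second 4 > Email/second 2.
Native/first (14): +10 ; 4 left.
Influencer first at 8: only 4 left, fill 4.
Total = 14×10 + 8×4 = 172.

172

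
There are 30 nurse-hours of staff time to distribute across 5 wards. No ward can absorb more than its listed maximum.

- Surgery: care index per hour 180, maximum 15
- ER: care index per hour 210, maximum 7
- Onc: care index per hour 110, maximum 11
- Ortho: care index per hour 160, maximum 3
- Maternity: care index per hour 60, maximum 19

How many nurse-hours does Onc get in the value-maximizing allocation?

5

Order the wards by care index per hour: ER 210 > Surgery 180 > Ortho 160 > Onc 110 > Maternity 60.
ER: +7 to 7 (cap) — 23 left.
Surgery takes 15 to reach its cap of 15 — 8 left.
Ortho takes 3 to reach its cap of 3 — 5 left.
Onc has room for 11 but only 5 remain, so it gets 5.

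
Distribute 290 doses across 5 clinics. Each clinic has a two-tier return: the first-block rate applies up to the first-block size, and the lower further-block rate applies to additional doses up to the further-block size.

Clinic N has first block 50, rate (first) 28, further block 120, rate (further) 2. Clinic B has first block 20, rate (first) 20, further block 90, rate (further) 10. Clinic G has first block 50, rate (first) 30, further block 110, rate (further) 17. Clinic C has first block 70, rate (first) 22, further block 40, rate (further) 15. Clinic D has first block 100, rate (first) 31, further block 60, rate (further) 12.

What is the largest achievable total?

7940

Rank every tier by rate: Clinic D/tier1 31 > Clinic G/tier1 30 > Clinic N/tier1 28 > Clinic C/tier1 22 > Clinic B/tier1 20 > Clinic G/tier2 17 > Clinic C/tier2 15 > Clinic D/tier2 12 > Clinic B/tier2 10 > Clinic N/tier2 2.
Clinic D/tier1 (31): +100 → 190 left.
Fill Clinic G tier1 block (50 at 30) → 140 left.
Clinic N tier1 at 28: fill all 50 → 90 left.
Clinic C/tier1 (22): +70 → 20 left.
Fill Clinic B tier1 block (20 at 20) → 0 left.
Total = 31×100 + 30×50 + 28×50 + 22×70 + 20×20 = 7940.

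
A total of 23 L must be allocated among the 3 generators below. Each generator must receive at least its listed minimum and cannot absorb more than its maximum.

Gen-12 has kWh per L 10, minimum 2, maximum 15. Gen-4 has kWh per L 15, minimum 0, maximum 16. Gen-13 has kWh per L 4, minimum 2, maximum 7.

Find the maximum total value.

298

Meeting every minimum uses 2+0+2 = 4 L, leaving 19.
Highest kWh per L first: Gen-4 15 > Gen-12 10 > Gen-13 4.
Gen-4: +16 to 16 (cap) ; 3 left.
Only 3 left; Gen-12 takes them to reach 5.
Total = 10×5 + 15×16 + 4×2 = 298.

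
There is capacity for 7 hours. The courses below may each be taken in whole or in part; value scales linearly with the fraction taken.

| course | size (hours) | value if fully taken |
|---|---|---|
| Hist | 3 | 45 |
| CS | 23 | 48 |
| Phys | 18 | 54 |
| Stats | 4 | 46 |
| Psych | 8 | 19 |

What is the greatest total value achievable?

91

Sort by value density: Hist 45/3≈15, Stats 46/4≈11.5, Phys 54/18≈3, Psych 19/8≈2.38, CS 48/23≈2.09.
Hist: take in full, 3 hours for value 45 → 4 left.
Stats: take in full, 4 hours for value 46 → 0 left.
Total value = 91.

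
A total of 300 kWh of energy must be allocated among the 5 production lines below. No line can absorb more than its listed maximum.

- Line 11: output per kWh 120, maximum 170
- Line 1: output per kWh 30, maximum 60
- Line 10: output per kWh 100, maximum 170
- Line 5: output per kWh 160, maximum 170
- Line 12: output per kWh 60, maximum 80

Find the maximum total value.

Order the production lines by output per kWh: Line 5 160 > Line 11 120 > Line 10 100 > Line 12 60 > Line 1 30.
Line 5 takes 170 to reach its cap of 170 — 130 left.
Only 130 left; Line 11 takes them to reach 130.
Total = 120×130 + 160×170 = 42800.

42800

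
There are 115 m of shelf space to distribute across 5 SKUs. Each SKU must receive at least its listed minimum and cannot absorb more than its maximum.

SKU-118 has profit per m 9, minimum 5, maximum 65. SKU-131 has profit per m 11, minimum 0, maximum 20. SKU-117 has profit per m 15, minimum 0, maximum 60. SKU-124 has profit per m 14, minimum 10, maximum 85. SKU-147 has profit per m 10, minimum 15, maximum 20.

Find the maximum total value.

Meeting every minimum uses 5+0+0+10+15 = 30 m, leaving 85.
Rank by profit per m: SKU-117 15 > SKU-124 14 > SKU-131 11 > SKU-147 10 > SKU-118 9.
Give SKU-117 60 more to hit its cap of 60 → 25 left.
Only 25 left; SKU-124 takes them to reach 35.
Total = 9×5 + 15×60 + 14×35 + 10×15 = 1585.

1585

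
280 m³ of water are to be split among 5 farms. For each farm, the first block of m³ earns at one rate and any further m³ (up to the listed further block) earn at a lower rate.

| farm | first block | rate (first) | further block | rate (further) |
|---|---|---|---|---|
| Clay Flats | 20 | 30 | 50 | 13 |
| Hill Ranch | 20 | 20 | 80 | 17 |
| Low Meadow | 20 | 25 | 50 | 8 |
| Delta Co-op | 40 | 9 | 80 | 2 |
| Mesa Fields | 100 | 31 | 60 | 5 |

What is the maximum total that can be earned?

Order all 10 blocks by rate: Mesa Fields/tier1 31 > Clay Flats/tier1 30 > Low Meadow/tier1 25 > Hill Ranch/tier1 20 > Hill Ranch/tier2 17 > Clay Flats/tier2 13 > Delta Co-op/tier1 9 > Low Meadow/tier2 8 > Mesa Fields/tier2 5 > Delta Co-op/tier2 2.
Fill Mesa Fields tier1 block (100 at 31) ; 180 left.
Clay Flats tier1 at 30: fill all 20 ; 160 left.
Low Meadow tier1 at 25: fill all 20 ; 140 left.
Hill Ranch tier1 at 20: fill all 20 ; 120 left.
Fill Hill Ranch tier2 block (80 at 17) ; 40 left.
40 remain; put them into Clay Flats tier2 at 13.
Total = 31×100 + 30×20 + 25×20 + 20×20 + 17×80 + 13×40 = 6480.

6480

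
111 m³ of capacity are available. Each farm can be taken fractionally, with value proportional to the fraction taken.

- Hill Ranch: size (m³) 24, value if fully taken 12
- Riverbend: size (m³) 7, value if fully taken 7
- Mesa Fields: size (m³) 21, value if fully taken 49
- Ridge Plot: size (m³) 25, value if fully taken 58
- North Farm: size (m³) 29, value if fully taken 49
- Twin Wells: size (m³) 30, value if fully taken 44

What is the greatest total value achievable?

Rank by value-to-size ratio: Mesa Fields 49/21≈2.33, Ridge Plot 58/25≈2.32, North Farm 49/29≈1.69, Twin Wells 44/30≈1.47, Riverbend 7/7≈1, Hill Ranch 12/24≈0.5.
Take all of Mesa Fields (21 m³, value 49) ; 90 m³ left.
All 25 m³ of Ridge Plot fit (value 58) ; 65 remain.
North Farm: take in full, 29 m³ for value 49 ; 36 left.
All 30 m³ of Twin Wells fit (value 44) ; 6 remain.
Fill the last 6 m³ with part of Riverbend: 6/7 of it earns 6.
Total value = 206.

206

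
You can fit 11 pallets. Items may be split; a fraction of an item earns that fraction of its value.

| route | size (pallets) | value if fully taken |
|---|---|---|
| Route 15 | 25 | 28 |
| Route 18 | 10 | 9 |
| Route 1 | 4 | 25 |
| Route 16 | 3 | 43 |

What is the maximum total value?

72.48

Best value per unit of size first: Route 16 43/3≈14.3, Route 1 25/4≈6.25, Route 15 28/25≈1.12, Route 18 9/10≈0.9.
Take all of Route 16 (3 pallets, value 43) → 8 pallets left.
Route 1: take in full, 4 pallets for value 25 → 4 left.
4 pallets left: a 4/25 share of Route 15 gives 28×4/25 = 4.48.
Total value = 72.48.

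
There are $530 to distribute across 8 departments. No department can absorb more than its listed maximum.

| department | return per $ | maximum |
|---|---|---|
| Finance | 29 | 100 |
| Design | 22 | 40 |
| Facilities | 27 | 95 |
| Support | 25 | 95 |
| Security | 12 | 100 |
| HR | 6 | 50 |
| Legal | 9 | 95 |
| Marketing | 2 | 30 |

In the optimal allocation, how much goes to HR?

Order the departments by return per $: Finance 29 > Facilities 27 > Support 25 > Design 22 > Security 12 > Legal 9 > HR 6 > Marketing 2.
Finance takes 100 to reach its cap of 100 — 430 left.
Give Facilities 95 to hit its cap of 95 — 335 left.
Support: +95 to 95 (cap) — 240 left.
Design takes 40 to reach its cap of 40 — 200 left.
Give Security 100 to hit its cap of 100 — 100 left.
Legal: +95 to 95 (cap) — 5 left.
Only 5 left; HR takes them to reach 5.

5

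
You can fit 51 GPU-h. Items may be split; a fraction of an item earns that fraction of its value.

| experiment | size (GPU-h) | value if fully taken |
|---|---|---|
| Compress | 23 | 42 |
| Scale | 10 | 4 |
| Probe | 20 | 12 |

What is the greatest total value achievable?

57.2

Sort by value density: Compress 42/23≈1.83, Probe 12/20≈0.6, Scale 4/10≈0.4.
Compress: take in full, 23 GPU-h for value 42 ; 28 left.
Take all of Probe (20 GPU-h, value 12) ; 8 GPU-h left.
Fill the last 8 GPU-h with part of Scale: 8/10 of it earns 3.2.
Total value = 57.2.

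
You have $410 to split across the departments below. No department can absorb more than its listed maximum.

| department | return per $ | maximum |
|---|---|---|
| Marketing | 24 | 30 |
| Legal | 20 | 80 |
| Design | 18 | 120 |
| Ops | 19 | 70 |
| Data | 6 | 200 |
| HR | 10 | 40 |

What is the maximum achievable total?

6630

Rank by return per $: Marketing 24 > Legal 20 > Ops 19 > Design 18 > HR 10 > Data 6.
Give Marketing 30 to hit its cap of 30 ; 380 left.
Give Legal 80 to hit its cap of 80 ; 300 left.
Ops takes 70 to reach its cap of 70 ; 230 left.
Give Design 120 to hit its cap of 120 ; 110 left.
HR takes 40 to reach its cap of 40 ; 70 left.
Data: +70 (room for 200) → 70. Pool exhausted.
Total = 24×30 + 20×80 + 18×120 + 19×70 + 6×70 + 10×40 = 6630.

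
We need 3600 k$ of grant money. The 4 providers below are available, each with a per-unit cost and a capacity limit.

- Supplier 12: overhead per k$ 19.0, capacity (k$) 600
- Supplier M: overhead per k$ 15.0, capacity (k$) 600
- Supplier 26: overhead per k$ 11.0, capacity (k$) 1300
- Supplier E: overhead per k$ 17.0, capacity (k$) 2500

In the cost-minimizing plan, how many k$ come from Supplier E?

Fill from the cheapest provider first.
Supplier 26 at 11.0: take all 1300 k$ → 2300 still needed.
Supplier M (15.0): use full 600 → 1700 k$ to go.
Supplier E (17.0): take the remaining 1700 → done.
Supplier 12: unused.

1700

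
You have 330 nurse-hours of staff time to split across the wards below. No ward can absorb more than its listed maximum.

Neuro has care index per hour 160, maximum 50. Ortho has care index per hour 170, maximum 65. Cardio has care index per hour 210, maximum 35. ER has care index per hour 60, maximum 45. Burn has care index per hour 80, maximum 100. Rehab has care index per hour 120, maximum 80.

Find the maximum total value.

44000

Rank by care index per hour: Cardio 210 > Ortho 170 > Neuro 160 > Rehab 120 > Burn 80 > ER 60.
Cardio takes 35 to reach its cap of 35 — 295 left.
Give Ortho 65 to hit its cap of 65 — 230 left.
Give Neuro 50 to hit its cap of 50 — 180 left.
Rehab: +80 to 80 (cap) — 100 left.
Burn: +100 to 100 (cap) — 0 left.
Total = 160×50 + 170×65 + 210×35 + 80×100 + 120×80 = 44000.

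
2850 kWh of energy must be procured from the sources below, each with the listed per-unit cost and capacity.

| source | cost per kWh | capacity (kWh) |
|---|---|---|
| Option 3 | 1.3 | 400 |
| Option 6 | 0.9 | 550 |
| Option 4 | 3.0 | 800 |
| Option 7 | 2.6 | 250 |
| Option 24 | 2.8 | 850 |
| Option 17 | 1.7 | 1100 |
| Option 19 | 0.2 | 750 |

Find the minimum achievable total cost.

3165

Fill from the cheapest source first.
Option 19 (0.2): use full 750 ; 2100 kWh to go.
Take 550 from Option 6 at 0.9 ; need 1550 more.
Take 400 from Option 3 at 1.3 ; need 1150 more.
Take 1100 from Option 17 at 1.7 ; need 50 more.
Take 50 from Option 7 at 2.6 to finish.
Option 24, Option 4: unused.
Cost = 750×0.2 + 550×0.9 + 400×1.3 + 1100×1.7 + 50×2.6 = 3165.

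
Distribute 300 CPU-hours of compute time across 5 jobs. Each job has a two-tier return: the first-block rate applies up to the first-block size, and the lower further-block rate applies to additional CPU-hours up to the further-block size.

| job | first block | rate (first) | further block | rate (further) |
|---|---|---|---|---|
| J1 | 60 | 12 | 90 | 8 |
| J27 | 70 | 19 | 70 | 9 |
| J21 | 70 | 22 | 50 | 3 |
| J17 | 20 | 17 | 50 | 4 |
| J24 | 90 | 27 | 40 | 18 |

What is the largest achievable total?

Rank every tier by rate: J24/T1 27 > J21/T1 22 > J27/T1 19 > J24/T2 18 > J17/T1 17 > J1/T1 12 > J27/T2 9 > J1/T2 8 > J17/T2 4 > J21/T2 3.
Fill J24 T1 block (90 at 27) — 210 left.
Fill J21 T1 block (70 at 22) — 140 left.
J27 T1 at 19: fill all 70 — 70 left.
Fill J24 T2 block (40 at 18) — 30 left.
J17 T1 at 17: fill all 20 — 10 left.
10 remain; put them into J1 T1 at 12.
Total = 27×90 + 22×70 + 19×70 + 18×40 + 17×20 + 12×10 = 6480.

6480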